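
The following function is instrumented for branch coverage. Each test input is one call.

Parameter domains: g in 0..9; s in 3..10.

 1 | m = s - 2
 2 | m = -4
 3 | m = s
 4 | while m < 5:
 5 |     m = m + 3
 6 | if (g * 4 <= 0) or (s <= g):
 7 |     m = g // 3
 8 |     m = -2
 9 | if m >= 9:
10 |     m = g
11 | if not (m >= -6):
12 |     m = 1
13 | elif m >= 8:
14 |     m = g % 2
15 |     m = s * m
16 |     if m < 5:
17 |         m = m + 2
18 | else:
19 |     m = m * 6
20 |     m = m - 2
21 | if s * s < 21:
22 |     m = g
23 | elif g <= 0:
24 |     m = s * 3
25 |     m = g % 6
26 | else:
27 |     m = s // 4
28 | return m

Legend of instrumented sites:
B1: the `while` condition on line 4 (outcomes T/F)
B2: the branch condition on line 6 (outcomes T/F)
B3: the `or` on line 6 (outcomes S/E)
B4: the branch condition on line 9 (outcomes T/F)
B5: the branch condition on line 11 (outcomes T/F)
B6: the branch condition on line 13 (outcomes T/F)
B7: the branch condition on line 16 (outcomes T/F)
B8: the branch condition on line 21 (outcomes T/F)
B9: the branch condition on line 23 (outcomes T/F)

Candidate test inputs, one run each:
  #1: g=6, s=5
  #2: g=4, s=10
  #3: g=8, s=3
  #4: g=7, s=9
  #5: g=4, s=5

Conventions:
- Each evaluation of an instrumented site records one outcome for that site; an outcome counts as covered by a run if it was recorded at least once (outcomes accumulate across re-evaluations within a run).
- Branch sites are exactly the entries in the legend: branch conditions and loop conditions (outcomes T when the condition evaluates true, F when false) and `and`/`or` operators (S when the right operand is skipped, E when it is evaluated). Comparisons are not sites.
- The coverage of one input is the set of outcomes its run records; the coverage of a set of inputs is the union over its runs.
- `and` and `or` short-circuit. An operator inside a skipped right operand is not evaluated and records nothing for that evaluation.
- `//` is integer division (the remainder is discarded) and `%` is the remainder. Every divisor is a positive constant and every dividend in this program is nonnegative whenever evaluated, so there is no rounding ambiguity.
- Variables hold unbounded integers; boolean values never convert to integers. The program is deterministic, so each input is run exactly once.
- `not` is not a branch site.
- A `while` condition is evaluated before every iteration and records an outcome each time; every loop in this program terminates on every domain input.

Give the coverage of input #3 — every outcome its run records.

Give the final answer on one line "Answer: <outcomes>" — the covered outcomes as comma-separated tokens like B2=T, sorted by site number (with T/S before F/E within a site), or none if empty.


Simulating input #3 (g=8, s=3) step by step:
  B1->T, B1->F, B3->E, B2->T, B4->F, B5->F, B6->F, B8->T
distinct outcomes covered: B1=T, B1=F, B2=T, B3=E, B4=F, B5=F, B6=F, B8=T
Answer: B1=T, B1=F, B2=T, B3=E, B4=F, B5=F, B6=F, B8=T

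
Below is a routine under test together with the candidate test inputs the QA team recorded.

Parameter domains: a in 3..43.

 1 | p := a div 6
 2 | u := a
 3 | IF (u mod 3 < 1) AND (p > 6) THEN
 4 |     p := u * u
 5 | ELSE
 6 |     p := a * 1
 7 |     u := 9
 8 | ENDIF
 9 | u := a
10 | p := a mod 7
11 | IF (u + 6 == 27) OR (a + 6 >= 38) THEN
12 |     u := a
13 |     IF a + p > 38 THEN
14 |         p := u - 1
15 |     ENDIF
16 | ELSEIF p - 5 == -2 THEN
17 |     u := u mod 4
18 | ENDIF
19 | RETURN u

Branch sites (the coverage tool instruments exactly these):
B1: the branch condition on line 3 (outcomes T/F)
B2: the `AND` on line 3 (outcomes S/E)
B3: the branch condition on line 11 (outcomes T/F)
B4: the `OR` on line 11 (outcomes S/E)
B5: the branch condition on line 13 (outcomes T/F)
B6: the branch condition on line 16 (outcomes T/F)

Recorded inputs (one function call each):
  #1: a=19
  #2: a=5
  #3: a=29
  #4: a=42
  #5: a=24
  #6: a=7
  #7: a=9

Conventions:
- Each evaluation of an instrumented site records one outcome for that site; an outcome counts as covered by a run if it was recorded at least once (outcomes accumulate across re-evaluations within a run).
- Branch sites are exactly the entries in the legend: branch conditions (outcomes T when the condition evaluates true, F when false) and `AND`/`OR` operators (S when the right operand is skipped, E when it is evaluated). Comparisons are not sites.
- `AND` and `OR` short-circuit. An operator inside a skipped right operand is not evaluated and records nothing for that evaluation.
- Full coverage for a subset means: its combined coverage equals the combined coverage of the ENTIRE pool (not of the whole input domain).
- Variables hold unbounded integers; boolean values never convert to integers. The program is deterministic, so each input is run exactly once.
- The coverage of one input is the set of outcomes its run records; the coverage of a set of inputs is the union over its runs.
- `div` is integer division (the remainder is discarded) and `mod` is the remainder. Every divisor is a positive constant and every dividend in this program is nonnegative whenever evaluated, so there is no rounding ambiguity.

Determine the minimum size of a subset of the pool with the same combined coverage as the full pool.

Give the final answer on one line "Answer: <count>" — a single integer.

input #1, a=19: events B2->S, B1->F, B4->E, B3->F, B6->F; outcomes B1=F, B2=S, B3=F, B4=E, B6=F
input #2, a=5: events B2->S, B1->F, B4->E, B3->F, B6->F; outcomes B1=F, B2=S, B3=F, B4=E, B6=F
input #3, a=29: events B2->S, B1->F, B4->E, B3->F, B6->F; outcomes B1=F, B2=S, B3=F, B4=E, B6=F
input #4, a=42: events B2->E, B1->T, B4->E, B3->T, B5->T; outcomes B1=T, B2=E, B3=T, B4=E, B5=T
input #5, a=24: events B2->E, B1->F, B4->E, B3->F, B6->T; outcomes B1=F, B2=E, B3=F, B4=E, B6=T
input #6, a=7: events B2->S, B1->F, B4->E, B3->F, B6->F; outcomes B1=F, B2=S, B3=F, B4=E, B6=F
input #7, a=9: events B2->E, B1->F, B4->E, B3->F, B6->F; outcomes B1=F, B2=E, B3=F, B4=E, B6=F
union over all inputs: B1=T, B1=F, B2=S, B2=E, B3=T, B3=F, B4=E, B5=T, B6=T, B6=F (10 outcomes)
size 1 is not enough: best union over all size-1 subsets is 5/10
size 2 is not enough: best union over all size-2 subsets is 9/10
inputs {1, 4, 5} (size 3) cover everything; no size-3 subset with a lexicographically smaller index list covers all 10

Answer: 3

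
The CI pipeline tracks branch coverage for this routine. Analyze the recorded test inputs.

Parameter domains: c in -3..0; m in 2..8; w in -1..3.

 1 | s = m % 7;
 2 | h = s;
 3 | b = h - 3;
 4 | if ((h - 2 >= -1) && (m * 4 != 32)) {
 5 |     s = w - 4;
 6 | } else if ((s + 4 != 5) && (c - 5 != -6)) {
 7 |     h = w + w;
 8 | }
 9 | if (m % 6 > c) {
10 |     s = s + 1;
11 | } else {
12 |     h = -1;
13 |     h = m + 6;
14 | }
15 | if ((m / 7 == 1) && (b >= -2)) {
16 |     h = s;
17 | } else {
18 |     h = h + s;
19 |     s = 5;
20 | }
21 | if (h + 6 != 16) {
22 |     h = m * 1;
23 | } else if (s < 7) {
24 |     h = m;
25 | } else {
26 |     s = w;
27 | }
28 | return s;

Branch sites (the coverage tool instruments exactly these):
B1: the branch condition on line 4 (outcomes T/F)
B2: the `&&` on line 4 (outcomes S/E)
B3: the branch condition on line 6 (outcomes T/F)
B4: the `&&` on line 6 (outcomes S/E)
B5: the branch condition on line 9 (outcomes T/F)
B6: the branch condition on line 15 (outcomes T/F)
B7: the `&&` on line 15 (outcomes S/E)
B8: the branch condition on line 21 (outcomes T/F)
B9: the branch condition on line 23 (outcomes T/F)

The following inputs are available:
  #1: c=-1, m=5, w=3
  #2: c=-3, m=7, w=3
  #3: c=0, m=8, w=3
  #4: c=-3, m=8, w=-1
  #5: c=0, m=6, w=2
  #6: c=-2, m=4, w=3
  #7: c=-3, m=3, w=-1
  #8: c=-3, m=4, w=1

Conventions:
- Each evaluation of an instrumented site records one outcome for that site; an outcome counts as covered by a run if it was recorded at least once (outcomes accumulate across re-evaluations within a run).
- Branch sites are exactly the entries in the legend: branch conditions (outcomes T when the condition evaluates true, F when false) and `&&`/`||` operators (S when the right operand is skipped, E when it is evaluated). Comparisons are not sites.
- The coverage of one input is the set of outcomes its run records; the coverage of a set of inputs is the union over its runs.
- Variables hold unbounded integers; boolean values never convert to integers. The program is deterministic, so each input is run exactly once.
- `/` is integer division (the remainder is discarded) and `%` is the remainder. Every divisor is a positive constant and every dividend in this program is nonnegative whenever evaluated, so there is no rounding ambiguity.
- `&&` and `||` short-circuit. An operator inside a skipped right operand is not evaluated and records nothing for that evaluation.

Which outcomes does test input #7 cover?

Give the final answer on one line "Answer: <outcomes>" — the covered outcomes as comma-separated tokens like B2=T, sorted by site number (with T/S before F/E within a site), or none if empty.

Event log for input #7 (c=-3, m=3, w=-1):
  B2->E, B1->T, B5->T, B7->S, B6->F, B8->T
as a set, this run covers: B1=T, B2=E, B5=T, B6=F, B7=S, B8=T

Answer: B1=T, B2=E, B5=T, B6=F, B7=S, B8=T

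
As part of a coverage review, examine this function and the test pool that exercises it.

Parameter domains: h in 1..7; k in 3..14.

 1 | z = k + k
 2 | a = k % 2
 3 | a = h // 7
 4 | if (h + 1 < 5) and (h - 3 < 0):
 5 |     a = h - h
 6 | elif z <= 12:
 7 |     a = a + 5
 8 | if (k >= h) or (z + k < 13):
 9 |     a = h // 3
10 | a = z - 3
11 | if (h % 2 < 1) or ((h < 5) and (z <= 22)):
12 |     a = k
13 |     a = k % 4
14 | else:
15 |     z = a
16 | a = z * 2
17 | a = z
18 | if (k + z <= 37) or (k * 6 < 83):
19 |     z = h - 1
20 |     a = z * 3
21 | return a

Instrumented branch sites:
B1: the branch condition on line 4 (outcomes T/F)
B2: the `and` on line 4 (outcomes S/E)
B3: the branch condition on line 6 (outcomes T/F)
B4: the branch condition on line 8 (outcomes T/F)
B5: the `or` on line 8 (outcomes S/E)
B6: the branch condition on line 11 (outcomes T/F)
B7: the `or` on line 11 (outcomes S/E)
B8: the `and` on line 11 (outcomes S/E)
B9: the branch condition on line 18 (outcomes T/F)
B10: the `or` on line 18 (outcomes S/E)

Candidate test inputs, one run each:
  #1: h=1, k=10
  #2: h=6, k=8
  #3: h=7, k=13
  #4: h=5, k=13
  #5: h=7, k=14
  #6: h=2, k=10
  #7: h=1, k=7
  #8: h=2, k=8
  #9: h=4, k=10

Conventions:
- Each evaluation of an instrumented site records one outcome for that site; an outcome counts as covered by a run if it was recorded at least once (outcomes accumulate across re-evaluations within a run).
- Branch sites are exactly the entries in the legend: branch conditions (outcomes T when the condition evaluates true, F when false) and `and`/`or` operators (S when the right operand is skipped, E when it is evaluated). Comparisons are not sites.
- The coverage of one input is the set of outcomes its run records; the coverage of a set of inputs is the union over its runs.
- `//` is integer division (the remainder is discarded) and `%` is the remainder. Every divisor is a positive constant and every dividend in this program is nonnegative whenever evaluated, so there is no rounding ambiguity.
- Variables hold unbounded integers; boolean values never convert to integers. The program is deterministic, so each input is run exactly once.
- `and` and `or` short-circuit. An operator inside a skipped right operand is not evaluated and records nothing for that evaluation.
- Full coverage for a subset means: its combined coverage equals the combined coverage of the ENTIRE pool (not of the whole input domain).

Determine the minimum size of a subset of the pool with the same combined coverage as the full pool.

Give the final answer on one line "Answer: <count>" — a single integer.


test 1 (h=1, k=10) hits B1=T, B2=E, B4=T, B5=S, B6=T, B7=E, B8=E, B9=T, B10=S
test 2 (h=6, k=8) hits B1=F, B2=S, B3=F, B4=T, B5=S, B6=T, B7=S, B9=T, B10=S
test 3 (h=7, k=13) hits B1=F, B2=S, B3=F, B4=T, B5=S, B6=F, B7=E, B8=S, B9=T, B10=S
test 4 (h=5, k=13) hits B1=F, B2=S, B3=F, B4=T, B5=S, B6=F, B7=E, B8=S, B9=T, B10=S
test 5 (h=7, k=14) hits B1=F, B2=S, B3=F, B4=T, B5=S, B6=F, B7=E, B8=S, B9=F, B10=E
test 6 (h=2, k=10) hits B1=T, B2=E, B4=T, B5=S, B6=T, B7=S, B9=T, B10=S
test 7 (h=1, k=7) hits B1=T, B2=E, B4=T, B5=S, B6=T, B7=E, B8=E, B9=T, B10=S
test 8 (h=2, k=8) hits B1=T, B2=E, B4=T, B5=S, B6=T, B7=S, B9=T, B10=S
test 9 (h=4, k=10) hits B1=F, B2=S, B3=F, B4=T, B5=S, B6=T, B7=S, B9=T, B10=S
union over all inputs: B1=T, B1=F, B2=S, B2=E, B3=F, B4=T, B5=S, B6=T, B6=F, B7=S, B7=E, B8=S, B8=E, B9=T, B9=F, B10=S, B10=E (17 outcomes)
checked all size-1 subsets: none covers 17 outcomes (max 10/17)
checked all size-2 subsets: none covers 17 outcomes (max 16/17)
at size 3, {1, 2, 5} reaches all 17 outcomes; every lexicographically earlier size-3 subset fails
Answer: 3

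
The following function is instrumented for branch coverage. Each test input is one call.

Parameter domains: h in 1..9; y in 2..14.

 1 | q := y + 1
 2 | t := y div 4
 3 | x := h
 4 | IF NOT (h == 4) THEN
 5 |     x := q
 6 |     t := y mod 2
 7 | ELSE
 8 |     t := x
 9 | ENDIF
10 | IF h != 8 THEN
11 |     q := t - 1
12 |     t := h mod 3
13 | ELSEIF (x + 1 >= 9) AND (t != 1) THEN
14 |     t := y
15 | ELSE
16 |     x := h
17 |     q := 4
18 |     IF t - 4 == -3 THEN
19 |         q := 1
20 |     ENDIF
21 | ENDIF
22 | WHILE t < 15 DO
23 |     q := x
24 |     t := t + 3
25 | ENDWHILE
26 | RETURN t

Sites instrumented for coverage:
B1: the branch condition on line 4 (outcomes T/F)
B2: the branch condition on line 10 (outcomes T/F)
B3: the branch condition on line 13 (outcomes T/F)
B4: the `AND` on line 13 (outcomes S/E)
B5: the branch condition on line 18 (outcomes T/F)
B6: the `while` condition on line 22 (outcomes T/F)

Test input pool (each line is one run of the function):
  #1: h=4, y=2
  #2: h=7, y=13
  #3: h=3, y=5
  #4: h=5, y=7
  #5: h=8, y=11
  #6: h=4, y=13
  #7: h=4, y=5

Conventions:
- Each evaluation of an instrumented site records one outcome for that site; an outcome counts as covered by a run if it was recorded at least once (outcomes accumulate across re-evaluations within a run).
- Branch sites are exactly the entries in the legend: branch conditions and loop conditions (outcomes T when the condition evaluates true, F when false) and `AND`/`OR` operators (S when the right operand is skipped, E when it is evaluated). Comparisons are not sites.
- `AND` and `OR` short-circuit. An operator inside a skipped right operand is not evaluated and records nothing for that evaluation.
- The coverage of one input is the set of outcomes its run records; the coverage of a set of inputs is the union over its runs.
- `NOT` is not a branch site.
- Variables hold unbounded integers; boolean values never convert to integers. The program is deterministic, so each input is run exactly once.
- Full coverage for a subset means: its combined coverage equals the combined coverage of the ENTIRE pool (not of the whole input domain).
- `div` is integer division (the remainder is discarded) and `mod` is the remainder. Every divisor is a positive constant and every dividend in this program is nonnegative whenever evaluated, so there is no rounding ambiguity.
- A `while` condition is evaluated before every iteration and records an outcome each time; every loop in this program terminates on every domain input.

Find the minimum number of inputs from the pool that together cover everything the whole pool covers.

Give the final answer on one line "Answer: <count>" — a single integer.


test 1 (h=4, y=2) fires B1->F, B2->T, B6->T, B6->T, B6->T, B6->T, B6->T, B6->F; hits B1=F, B2=T, B6=T, B6=F
test 2 (h=7, y=13) fires B1->T, B2->T, B6->T, B6->T, B6->T, B6->T, B6->T, B6->F; hits B1=T, B2=T, B6=T, B6=F
test 3 (h=3, y=5) fires B1->T, B2->T, B6->T, B6->T, B6->T, B6->T, B6->T, B6->F; hits B1=T, B2=T, B6=T, B6=F
test 4 (h=5, y=7) fires B1->T, B2->T, B6->T, B6->T, B6->T, B6->T, B6->T, B6->F; hits B1=T, B2=T, B6=T, B6=F
test 5 (h=8, y=11) fires B1->T, B2->F, B4->E, B3->F, B5->T, B6->T, B6->T, B6->T, B6->T, B6->T, B6->F; hits B1=T, B2=F, B3=F, B4=E, B5=T, B6=T, B6=F
test 6 (h=4, y=13) fires B1->F, B2->T, B6->T, B6->T, B6->T, B6->T, B6->T, B6->F; hits B1=F, B2=T, B6=T, B6=F
test 7 (h=4, y=5) fires B1->F, B2->T, B6->T, B6->T, B6->T, B6->T, B6->T, B6->F; hits B1=F, B2=T, B6=T, B6=F
the full pool covers 9 outcomes: B1=T, B1=F, B2=T, B2=F, B3=F, B4=E, B5=T, B6=T, B6=F
every size-1 subset falls short of the 9 outcomes (best: 7/9)
at size 2, {1, 5} reaches all 9 outcomes; every lexicographically earlier size-2 subset fails
Answer: 2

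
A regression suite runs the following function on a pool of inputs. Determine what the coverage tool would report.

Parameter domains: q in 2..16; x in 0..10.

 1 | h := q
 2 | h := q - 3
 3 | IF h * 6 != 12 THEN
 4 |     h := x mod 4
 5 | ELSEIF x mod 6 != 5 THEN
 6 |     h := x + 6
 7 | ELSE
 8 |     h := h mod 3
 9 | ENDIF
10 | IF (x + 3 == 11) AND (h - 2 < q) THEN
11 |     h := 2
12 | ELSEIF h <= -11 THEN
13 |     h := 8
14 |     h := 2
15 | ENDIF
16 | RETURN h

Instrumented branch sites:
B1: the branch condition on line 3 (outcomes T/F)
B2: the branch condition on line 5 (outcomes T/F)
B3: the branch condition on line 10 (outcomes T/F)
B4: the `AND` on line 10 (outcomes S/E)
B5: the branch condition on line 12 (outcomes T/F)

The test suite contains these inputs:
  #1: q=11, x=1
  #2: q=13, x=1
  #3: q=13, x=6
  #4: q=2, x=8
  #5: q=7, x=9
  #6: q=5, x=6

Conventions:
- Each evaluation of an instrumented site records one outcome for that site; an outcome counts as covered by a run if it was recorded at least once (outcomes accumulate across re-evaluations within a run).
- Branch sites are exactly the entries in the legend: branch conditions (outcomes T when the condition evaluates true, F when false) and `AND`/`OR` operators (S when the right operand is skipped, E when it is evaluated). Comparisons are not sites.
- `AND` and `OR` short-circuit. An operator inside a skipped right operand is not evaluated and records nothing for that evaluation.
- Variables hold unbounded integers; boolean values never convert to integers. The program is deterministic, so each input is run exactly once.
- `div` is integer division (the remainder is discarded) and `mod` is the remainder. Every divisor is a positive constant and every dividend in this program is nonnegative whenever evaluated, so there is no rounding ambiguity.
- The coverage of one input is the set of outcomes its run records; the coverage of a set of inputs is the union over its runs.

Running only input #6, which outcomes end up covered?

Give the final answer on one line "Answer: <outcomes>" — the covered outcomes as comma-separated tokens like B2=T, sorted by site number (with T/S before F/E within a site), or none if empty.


Running input #6 (q=5, x=6), event by event:
  B1->F, B2->T, B4->S, B3->F, B5->F
distinct outcomes covered: B1=F, B2=T, B3=F, B4=S, B5=F
Answer: B1=F, B2=T, B3=F, B4=S, B5=F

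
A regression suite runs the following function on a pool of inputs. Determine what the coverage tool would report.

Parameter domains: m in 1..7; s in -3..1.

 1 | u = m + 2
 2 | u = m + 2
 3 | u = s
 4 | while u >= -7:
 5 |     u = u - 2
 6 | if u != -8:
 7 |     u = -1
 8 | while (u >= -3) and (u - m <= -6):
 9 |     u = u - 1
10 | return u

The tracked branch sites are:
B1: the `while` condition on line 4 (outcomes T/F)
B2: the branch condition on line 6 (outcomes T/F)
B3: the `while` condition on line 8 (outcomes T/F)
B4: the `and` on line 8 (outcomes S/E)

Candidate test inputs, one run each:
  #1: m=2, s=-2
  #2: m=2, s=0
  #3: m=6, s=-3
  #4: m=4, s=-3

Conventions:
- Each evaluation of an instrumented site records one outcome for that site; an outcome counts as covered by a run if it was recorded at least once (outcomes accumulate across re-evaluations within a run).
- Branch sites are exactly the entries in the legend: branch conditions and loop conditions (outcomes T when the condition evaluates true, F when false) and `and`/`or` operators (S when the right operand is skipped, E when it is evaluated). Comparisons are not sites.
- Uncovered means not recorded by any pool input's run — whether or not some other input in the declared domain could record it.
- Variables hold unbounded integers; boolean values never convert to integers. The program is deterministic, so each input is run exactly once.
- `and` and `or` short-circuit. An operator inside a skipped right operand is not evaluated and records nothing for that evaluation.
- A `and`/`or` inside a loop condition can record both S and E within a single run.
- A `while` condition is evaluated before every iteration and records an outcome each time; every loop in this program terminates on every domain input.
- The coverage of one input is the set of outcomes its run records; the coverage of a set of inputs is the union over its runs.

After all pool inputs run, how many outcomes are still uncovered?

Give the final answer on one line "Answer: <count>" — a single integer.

input #1, m=2, s=-2: outcomes B1=T, B1=F, B2=F, B3=F, B4=S
input #2, m=2, s=0: outcomes B1=T, B1=F, B2=F, B3=F, B4=S
input #3, m=6, s=-3: outcomes B1=T, B1=F, B2=T, B3=T, B3=F, B4=S, B4=E
input #4, m=4, s=-3: outcomes B1=T, B1=F, B2=T, B3=F, B4=E
union over the pool: B1=T, B1=F, B2=T, B2=F, B3=T, B3=F, B4=S, B4=E
uncovered (0 of 8): none

Answer: 0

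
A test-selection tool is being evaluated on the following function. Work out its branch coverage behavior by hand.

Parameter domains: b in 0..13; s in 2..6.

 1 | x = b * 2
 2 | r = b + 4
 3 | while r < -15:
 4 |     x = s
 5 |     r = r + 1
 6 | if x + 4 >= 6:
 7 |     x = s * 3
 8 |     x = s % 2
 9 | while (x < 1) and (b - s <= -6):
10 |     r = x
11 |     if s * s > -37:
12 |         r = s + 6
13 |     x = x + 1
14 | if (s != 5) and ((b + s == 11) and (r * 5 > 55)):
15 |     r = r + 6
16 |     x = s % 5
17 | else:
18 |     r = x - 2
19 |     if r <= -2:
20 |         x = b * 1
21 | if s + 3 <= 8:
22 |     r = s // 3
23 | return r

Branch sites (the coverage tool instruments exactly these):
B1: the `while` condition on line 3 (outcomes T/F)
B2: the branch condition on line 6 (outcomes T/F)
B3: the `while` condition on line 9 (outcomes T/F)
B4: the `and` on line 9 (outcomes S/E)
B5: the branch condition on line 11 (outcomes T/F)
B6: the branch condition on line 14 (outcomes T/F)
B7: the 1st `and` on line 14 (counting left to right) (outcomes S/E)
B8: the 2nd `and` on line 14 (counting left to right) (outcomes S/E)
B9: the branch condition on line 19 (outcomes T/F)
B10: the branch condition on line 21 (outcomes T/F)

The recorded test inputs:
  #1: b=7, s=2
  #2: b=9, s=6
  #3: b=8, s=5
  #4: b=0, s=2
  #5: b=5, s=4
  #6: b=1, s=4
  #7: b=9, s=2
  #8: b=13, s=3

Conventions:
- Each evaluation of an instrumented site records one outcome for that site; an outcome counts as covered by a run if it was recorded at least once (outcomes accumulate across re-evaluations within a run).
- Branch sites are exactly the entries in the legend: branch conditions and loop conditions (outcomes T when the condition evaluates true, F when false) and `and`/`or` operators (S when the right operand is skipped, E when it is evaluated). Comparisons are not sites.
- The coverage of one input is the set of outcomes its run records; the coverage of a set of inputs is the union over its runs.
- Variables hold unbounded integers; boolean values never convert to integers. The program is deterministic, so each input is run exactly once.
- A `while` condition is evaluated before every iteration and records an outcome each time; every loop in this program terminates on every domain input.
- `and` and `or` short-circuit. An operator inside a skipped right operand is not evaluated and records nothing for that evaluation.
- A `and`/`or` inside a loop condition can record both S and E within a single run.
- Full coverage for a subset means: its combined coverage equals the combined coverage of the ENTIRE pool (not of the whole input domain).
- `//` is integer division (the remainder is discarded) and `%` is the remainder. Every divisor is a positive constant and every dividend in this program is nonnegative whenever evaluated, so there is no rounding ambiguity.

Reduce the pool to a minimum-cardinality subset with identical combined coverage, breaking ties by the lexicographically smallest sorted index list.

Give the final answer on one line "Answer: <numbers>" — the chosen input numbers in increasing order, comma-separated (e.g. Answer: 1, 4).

#1 (b=7, s=2) -> covered: B1=F, B2=T, B3=F, B4=E, B6=F, B7=E, B8=S, B9=T, B10=T
#2 (b=9, s=6) -> covered: B1=F, B2=T, B3=F, B4=E, B6=F, B7=E, B8=S, B9=T, B10=F
#3 (b=8, s=5) -> covered: B1=F, B2=T, B3=F, B4=S, B6=F, B7=S, B9=F, B10=T
#4 (b=0, s=2) -> covered: B1=F, B2=F, B3=F, B4=E, B6=F, B7=E, B8=S, B9=T, B10=T
#5 (b=5, s=4) -> covered: B1=F, B2=T, B3=F, B4=E, B6=F, B7=E, B8=S, B9=T, B10=T
#6 (b=1, s=4) -> covered: B1=F, B2=T, B3=F, B4=E, B6=F, B7=E, B8=S, B9=T, B10=T
#7 (b=9, s=2) -> covered: B1=F, B2=T, B3=F, B4=E, B6=T, B7=E, B8=E, B10=T
#8 (b=13, s=3) -> covered: B1=F, B2=T, B3=F, B4=S, B6=F, B7=E, B8=S, B9=F, B10=T
pool-wide coverage (16 outcomes): B1=F, B2=T, B2=F, B3=F, B4=S, B4=E, B6=T, B6=F, B7=S, B7=E, B8=S, B8=E, B9=T, B9=F, B10=T, B10=F
checked all size-1 subsets: none covers 16 outcomes (max 9/16)
checked all size-2 subsets: none covers 16 outcomes (max 13/16)
checked all size-3 subsets: none covers 16 outcomes (max 15/16)
at size 4, {2, 3, 4, 7} reaches all 16 outcomes; every lexicographically earlier size-4 subset fails

Answer: 2, 3, 4, 7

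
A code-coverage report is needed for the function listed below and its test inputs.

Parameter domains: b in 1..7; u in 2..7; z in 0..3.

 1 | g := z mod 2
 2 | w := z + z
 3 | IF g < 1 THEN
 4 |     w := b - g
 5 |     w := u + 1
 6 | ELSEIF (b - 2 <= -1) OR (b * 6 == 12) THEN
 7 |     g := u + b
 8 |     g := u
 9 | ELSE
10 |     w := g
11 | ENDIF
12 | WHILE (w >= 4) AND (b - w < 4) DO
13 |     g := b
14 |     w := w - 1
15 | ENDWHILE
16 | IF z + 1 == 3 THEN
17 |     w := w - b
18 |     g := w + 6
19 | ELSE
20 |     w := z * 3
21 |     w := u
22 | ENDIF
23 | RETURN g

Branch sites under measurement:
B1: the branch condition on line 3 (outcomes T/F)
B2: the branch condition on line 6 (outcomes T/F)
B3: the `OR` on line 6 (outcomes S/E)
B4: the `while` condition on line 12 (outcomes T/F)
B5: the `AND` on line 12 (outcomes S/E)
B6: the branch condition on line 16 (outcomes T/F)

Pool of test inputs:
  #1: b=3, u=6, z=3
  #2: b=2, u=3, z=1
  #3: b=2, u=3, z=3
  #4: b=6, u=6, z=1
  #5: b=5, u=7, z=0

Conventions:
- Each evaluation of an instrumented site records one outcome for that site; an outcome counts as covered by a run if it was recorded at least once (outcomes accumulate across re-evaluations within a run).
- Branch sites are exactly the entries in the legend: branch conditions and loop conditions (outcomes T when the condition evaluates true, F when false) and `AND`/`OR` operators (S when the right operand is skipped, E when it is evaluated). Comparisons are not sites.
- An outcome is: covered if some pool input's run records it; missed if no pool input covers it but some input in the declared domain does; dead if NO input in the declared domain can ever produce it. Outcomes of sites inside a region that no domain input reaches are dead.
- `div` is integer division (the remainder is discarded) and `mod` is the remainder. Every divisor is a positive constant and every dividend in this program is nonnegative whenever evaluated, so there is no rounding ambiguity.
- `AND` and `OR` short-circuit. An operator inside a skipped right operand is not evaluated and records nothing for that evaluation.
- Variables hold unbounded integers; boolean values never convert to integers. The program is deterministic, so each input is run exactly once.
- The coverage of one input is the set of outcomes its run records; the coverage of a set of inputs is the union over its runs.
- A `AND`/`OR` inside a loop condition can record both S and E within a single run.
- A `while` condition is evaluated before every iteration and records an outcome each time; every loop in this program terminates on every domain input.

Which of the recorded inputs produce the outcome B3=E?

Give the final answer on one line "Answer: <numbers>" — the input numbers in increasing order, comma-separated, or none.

input #1 (b=3, u=6, z=3): hits B3=E
input #2 (b=2, u=3, z=1): hits B3=E
input #3 (b=2, u=3, z=3): hits B3=E
input #4 (b=6, u=6, z=1): hits B3=E
input #5 (b=5, u=7, z=0): never hits B3=E

Answer: 1, 2, 3, 4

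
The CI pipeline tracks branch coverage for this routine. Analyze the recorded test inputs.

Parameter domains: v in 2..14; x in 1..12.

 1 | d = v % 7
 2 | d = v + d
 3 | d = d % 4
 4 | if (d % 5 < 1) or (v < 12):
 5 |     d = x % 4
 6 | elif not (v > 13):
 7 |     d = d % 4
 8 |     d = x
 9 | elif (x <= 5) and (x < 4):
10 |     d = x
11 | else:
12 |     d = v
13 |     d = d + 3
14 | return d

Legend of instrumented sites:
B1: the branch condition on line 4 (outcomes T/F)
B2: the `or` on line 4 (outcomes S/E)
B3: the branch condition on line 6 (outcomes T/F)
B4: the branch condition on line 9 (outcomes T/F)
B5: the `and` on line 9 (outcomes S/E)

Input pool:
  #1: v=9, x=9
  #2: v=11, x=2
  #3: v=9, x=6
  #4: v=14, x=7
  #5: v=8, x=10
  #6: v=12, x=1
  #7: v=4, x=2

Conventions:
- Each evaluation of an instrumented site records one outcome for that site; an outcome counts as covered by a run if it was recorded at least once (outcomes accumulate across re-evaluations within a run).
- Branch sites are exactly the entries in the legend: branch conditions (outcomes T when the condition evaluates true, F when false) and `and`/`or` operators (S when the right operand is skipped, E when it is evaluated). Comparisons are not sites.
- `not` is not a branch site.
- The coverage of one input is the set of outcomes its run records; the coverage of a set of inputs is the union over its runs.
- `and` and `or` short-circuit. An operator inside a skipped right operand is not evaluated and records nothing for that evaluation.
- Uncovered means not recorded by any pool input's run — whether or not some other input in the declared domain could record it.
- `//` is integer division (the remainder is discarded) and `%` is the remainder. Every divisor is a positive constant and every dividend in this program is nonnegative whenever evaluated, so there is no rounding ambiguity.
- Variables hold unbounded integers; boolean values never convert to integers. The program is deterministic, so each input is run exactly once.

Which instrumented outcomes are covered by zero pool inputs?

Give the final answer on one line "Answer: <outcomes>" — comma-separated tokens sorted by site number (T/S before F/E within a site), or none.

#1 (v=9, x=9) -> B2->E, B1->T; covered: B1=T, B2=E
#2 (v=11, x=2) -> B2->E, B1->T; covered: B1=T, B2=E
#3 (v=9, x=6) -> B2->E, B1->T; covered: B1=T, B2=E
#4 (v=14, x=7) -> B2->E, B1->F, B3->F, B5->S, B4->F; covered: B1=F, B2=E, B3=F, B4=F, B5=S
#5 (v=8, x=10) -> B2->E, B1->T; covered: B1=T, B2=E
#6 (v=12, x=1) -> B2->E, B1->F, B3->T; covered: B1=F, B2=E, B3=T
#7 (v=4, x=2) -> B2->S, B1->T; covered: B1=T, B2=S
union over the pool: B1=T, B1=F, B2=S, B2=E, B3=T, B3=F, B4=F, B5=S
uncovered (2 of 10): B4=T, B5=E

Answer: B4=T, B5=E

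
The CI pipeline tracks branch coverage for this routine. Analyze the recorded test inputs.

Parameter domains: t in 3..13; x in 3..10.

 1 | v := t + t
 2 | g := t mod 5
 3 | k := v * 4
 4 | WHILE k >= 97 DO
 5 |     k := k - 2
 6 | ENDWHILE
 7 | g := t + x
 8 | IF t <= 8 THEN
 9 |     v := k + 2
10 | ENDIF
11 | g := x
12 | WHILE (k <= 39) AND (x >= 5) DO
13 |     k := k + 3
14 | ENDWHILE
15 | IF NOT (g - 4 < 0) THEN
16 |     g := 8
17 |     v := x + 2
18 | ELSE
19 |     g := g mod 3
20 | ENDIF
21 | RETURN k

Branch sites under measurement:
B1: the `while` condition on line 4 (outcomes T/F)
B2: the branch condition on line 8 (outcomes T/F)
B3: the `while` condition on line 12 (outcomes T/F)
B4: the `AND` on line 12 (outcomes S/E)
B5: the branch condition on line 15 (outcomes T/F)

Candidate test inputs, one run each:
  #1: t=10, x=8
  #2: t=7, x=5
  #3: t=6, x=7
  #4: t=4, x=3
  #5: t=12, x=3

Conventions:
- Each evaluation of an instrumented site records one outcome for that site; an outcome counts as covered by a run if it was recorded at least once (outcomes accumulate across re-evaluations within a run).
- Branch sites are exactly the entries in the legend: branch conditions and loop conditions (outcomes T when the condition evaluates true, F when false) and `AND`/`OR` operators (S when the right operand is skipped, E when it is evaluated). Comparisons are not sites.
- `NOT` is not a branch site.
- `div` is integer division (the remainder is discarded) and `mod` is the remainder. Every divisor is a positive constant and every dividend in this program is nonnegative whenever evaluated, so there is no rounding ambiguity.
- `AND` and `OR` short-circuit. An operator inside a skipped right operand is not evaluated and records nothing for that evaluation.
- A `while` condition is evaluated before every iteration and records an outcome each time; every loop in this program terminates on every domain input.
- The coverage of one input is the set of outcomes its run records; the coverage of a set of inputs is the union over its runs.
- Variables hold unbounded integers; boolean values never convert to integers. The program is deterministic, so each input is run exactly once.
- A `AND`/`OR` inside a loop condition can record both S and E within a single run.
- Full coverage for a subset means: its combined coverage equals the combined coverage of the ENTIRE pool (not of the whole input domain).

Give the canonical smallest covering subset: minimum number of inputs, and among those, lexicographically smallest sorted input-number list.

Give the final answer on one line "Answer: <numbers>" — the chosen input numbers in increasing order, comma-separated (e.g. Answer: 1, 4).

#1 (t=10, x=8) -> B1->F, B2->F, B4->S, B3->F, B5->T; covered: B1=F, B2=F, B3=F, B4=S, B5=T
#2 (t=7, x=5) -> B1->F, B2->T, B4->S, B3->F, B5->T; covered: B1=F, B2=T, B3=F, B4=S, B5=T
#3 (t=6, x=7) -> B1->F, B2->T, B4->S, B3->F, B5->T; covered: B1=F, B2=T, B3=F, B4=S, B5=T
#4 (t=4, x=3) -> B1->F, B2->T, B4->E, B3->F, B5->F; covered: B1=F, B2=T, B3=F, B4=E, B5=F
#5 (t=12, x=3) -> B1->F, B2->F, B4->S, B3->F, B5->F; covered: B1=F, B2=F, B3=F, B4=S, B5=F
the full pool covers 8 outcomes: B1=F, B2=T, B2=F, B3=F, B4=S, B4=E, B5=T, B5=F
no size-1 subset reaches all 8 outcomes (best union: 5/8)
inputs {1, 4} (size 2) cover everything; no size-2 subset with a lexicographically smaller index list covers all 8

Answer: 1, 4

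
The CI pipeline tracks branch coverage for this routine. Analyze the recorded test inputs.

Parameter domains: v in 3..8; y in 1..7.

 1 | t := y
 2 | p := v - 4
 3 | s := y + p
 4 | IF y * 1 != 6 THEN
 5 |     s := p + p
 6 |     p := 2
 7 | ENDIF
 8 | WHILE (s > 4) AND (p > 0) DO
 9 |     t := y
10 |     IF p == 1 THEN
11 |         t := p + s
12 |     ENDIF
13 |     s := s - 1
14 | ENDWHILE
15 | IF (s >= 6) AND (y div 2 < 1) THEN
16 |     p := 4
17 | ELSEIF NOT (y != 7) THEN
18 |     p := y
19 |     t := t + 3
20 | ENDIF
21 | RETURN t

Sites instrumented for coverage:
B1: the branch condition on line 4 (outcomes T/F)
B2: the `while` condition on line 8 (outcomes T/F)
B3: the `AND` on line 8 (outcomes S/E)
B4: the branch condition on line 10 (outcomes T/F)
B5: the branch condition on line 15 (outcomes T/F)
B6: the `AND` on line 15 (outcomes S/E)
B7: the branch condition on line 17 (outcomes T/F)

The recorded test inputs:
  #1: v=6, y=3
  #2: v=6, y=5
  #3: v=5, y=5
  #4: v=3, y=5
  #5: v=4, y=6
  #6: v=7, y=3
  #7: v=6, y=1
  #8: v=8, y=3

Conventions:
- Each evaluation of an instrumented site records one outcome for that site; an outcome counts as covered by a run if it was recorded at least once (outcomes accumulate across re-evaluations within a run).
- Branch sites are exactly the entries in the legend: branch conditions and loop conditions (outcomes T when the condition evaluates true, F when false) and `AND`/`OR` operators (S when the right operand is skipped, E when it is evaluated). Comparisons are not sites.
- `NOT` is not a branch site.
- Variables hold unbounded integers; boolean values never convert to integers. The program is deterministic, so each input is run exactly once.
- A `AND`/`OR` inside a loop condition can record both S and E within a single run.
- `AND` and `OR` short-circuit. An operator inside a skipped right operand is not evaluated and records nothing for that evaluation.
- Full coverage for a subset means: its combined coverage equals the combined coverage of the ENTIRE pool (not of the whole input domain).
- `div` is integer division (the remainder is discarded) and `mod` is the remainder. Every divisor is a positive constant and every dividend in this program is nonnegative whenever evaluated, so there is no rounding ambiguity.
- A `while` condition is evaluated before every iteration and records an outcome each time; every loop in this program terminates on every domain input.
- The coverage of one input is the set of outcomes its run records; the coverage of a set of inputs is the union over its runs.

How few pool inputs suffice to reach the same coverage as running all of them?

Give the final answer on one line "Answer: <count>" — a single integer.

input #1 (v=6, y=3): events B1->T, B3->S, B2->F, B6->S, B5->F, B7->F; covers B1=T, B2=F, B3=S, B5=F, B6=S, B7=F
input #2 (v=6, y=5): events B1->T, B3->S, B2->F, B6->S, B5->F, B7->F; covers B1=T, B2=F, B3=S, B5=F, B6=S, B7=F
input #3 (v=5, y=5): events B1->T, B3->S, B2->F, B6->S, B5->F, B7->F; covers B1=T, B2=F, B3=S, B5=F, B6=S, B7=F
input #4 (v=3, y=5): events B1->T, B3->S, B2->F, B6->S, B5->F, B7->F; covers B1=T, B2=F, B3=S, B5=F, B6=S, B7=F
input #5 (v=4, y=6): events B1->F, B3->E, B2->F, B6->E, B5->F, B7->F; covers B1=F, B2=F, B3=E, B5=F, B6=E, B7=F
input #6 (v=7, y=3): events B1->T, B3->E, B2->T, B4->F, B3->E, B2->T, B4->F, B3->S, B2->F, B6->S, B5->F, B7->F; covers B1=T, B2=T, B2=F, B3=S, B3=E, B4=F, B5=F, B6=S, B7=F
input #7 (v=6, y=1): events B1->T, B3->S, B2->F, B6->S, B5->F, B7->F; covers B1=T, B2=F, B3=S, B5=F, B6=S, B7=F
input #8 (v=8, y=3): events B1->T, B3->E, B2->T, B4->F, B3->E, B2->T, B4->F, B3->E, B2->T, B4->F, B3->E, B2->T, B4->F, B3->S, ...; covers B1=T, B2=T, B2=F, B3=S, B3=E, B4=F, B5=F, B6=S, B7=F
union over all inputs: B1=T, B1=F, B2=T, B2=F, B3=S, B3=E, B4=F, B5=F, B6=S, B6=E, B7=F (11 outcomes)
size 1 is not enough: best union over all size-1 subsets is 9/11
at size 2, {5, 6} reaches all 11 outcomes; every lexicographically earlier size-2 subset fails

Answer: 2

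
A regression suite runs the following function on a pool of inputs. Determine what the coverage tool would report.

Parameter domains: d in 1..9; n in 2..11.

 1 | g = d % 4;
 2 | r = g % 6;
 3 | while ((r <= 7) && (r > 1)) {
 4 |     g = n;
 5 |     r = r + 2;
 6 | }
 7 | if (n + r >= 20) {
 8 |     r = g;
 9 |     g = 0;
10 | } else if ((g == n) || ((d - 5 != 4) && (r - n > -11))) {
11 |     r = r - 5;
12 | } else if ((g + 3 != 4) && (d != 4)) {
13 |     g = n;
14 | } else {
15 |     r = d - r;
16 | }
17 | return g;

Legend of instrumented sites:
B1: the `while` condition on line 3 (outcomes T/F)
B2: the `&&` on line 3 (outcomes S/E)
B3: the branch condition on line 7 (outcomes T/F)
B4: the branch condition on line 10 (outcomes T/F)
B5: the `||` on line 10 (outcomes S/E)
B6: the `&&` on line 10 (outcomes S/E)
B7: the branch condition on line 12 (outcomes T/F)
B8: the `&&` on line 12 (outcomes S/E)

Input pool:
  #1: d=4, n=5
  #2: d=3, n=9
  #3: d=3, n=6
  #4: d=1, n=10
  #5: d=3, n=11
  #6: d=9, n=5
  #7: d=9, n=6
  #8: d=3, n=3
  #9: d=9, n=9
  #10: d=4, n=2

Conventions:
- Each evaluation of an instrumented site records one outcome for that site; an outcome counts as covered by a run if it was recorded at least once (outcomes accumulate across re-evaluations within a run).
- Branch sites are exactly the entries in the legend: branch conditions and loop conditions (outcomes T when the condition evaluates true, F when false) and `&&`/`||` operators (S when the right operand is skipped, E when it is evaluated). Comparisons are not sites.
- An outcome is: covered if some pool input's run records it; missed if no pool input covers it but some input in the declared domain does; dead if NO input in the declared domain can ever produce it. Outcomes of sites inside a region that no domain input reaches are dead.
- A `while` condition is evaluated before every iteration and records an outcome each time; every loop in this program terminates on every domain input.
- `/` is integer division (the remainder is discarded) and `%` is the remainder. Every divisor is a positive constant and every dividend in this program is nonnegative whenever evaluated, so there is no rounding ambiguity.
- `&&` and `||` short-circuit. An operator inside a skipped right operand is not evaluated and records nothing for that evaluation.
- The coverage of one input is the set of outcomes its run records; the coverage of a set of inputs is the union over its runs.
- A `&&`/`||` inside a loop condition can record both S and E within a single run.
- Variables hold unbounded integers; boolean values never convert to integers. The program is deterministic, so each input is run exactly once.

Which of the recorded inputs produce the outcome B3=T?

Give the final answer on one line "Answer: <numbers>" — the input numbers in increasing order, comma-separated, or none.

input #1 (d=4, n=5): does not record B3=T
input #2 (d=3, n=9): does not record B3=T
input #3 (d=3, n=6): does not record B3=T
input #4 (d=1, n=10): does not record B3=T
input #5 (d=3, n=11): records B3=T
input #6 (d=9, n=5): does not record B3=T
input #7 (d=9, n=6): does not record B3=T
input #8 (d=3, n=3): does not record B3=T
input #9 (d=9, n=9): does not record B3=T
input #10 (d=4, n=2): does not record B3=T

Answer: 5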